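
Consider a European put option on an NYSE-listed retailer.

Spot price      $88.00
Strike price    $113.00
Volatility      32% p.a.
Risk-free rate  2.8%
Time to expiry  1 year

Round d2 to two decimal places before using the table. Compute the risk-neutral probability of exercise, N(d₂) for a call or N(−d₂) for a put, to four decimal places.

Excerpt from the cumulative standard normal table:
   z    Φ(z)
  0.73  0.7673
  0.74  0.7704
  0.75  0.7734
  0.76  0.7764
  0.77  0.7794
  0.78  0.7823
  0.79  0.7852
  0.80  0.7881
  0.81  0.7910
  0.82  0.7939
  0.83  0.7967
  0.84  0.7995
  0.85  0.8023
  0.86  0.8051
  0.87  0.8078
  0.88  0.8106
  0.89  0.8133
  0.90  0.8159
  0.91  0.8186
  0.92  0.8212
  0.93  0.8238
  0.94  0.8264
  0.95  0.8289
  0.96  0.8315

0.8023

T = 1;  σ√T = 0.3200
d₁ = [ln(88/113) + (0.028 + 0.32²/2)·1] / 0.3200 = [-0.2501 + 0.0792] / 0.3200 = -0.5339 → -0.53
d₂ = d₁ − σ√T = -0.5339 − 0.3200 = -0.8539 → -0.85
Risk-neutral Pr[S_T < K] = N(−d₂) = N(0.85) = 0.8023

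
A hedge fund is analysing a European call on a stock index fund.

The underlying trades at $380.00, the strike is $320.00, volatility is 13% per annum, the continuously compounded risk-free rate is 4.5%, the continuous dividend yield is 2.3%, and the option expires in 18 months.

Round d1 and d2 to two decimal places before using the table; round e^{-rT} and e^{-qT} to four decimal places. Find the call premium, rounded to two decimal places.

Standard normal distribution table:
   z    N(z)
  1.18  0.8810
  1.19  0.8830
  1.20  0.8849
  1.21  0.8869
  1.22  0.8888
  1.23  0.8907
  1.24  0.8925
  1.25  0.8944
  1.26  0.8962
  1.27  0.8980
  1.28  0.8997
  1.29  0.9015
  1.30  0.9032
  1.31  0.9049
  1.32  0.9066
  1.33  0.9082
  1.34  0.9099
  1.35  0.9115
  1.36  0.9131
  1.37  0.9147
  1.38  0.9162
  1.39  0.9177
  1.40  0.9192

T = 1.5;  σ√T = 0.1592
d₁ = [ln(380/320) + (0.045 − 0.023 + 0.13²/2)·1.5] / 0.1592 = [0.1719 + 0.0457] / 0.1592 = 1.3662 ≈ 1.37
d₂ = d₁ − σ√T = 1.3662 − 0.1592 = 1.2070 ≈ 1.21
e^(−qT) = e^(−0.023·1.5) = 0.9661;  e^(−rT) = e^(−0.045·1.5) = 0.9347
N(d₁) = N(1.37) = 0.9147;  N(d₂) = N(1.21) = 0.8869
C = 380·0.9661·0.9147 − 320·0.9347·0.8869 = 335.8028 − 265.2753 = 70.5275

$70.53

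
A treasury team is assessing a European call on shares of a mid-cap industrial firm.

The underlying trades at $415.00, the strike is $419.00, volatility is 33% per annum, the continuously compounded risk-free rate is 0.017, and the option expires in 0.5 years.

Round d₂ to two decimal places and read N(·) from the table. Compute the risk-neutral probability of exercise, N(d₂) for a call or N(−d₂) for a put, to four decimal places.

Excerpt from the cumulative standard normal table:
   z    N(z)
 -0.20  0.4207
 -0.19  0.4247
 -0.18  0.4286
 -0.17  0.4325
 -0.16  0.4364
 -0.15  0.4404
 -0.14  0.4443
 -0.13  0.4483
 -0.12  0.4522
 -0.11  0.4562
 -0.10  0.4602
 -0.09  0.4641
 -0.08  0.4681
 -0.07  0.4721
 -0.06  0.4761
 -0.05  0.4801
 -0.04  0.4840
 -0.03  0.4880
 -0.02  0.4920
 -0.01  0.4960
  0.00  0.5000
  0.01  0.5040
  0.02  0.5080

0.4522

σ√T = 0.33 × 0.7071 = 0.2333
d₁ = [ln(415/419) + (0.017 + ½·0.33²)·0.5] / (σ√T) = (-0.0096 + 0.0357) / 0.2333 = 0.1120 ⇒ 0.11
d₂ = 0.1120 − 0.2333 = -0.1214 ⇒ -0.12
Pr(exercise) under Q = N(d₂) = 0.4522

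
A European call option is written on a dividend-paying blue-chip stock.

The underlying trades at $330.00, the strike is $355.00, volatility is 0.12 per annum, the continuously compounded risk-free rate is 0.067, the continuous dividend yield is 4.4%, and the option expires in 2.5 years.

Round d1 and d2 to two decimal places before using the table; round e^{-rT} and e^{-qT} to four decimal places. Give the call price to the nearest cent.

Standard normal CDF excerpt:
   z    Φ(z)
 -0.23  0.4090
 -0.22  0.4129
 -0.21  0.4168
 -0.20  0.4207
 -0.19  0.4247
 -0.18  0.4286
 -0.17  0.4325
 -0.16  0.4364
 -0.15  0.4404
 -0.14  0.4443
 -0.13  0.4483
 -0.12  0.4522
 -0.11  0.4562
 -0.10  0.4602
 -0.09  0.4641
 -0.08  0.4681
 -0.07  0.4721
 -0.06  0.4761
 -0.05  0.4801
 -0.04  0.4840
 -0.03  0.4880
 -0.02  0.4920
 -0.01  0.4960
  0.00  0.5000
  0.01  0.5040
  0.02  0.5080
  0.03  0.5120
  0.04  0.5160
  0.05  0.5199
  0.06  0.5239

T = 2.5;  σ√T = 0.1897
d₁ = [ln(330/355) + (0.067 − 0.044 + 0.12²/2)·2.5] / 0.1897 = [-0.0730 + 0.0755] / 0.1897 = 0.0130 ≈ 0.01
d₂ = d₁ − σ√T = 0.0130 − 0.1897 = -0.1767 ≈ -0.18
exp(−qT) = exp(−0.044·2.5) = 0.8958;  exp(−rT) = exp(−0.067·2.5) = 0.8458
C = 330·0.8958·N(0.01) − 355·0.8458·N(-0.18) = 330·0.8958·0.5040 − 355·0.8458·0.4286 = 148.9895 − 128.6910 = 20.2984

$20.30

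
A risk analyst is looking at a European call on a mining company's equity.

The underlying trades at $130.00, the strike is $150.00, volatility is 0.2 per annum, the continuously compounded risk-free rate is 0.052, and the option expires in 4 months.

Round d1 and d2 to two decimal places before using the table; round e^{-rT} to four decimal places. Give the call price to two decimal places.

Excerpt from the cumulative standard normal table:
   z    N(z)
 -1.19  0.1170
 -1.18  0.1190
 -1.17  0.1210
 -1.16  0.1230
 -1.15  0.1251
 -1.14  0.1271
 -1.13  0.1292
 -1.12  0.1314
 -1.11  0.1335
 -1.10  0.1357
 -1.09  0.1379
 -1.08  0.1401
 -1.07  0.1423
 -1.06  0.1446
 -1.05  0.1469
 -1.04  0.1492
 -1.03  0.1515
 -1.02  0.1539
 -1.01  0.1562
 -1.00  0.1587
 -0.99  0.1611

T = 0.3333;  σ√T = 0.1155
d₁ = [ln(130/150) + (0.052 + ½·0.2²)·0.3333] / (σ√T) = (-0.1431 + 0.0240) / 0.1155 = -1.0314 → -1.03
d₂ = -1.0314 − 0.1155 = -1.1469 → -1.15
exp(−rT) = exp(−0.052·0.3333) = 0.9828
C = 130·N(-1.03) − 150·0.9828·N(-1.15) = 130·0.1515 − 150·0.9828·0.1251 = 19.6950 − 18.4422 = 1.2528

$1.25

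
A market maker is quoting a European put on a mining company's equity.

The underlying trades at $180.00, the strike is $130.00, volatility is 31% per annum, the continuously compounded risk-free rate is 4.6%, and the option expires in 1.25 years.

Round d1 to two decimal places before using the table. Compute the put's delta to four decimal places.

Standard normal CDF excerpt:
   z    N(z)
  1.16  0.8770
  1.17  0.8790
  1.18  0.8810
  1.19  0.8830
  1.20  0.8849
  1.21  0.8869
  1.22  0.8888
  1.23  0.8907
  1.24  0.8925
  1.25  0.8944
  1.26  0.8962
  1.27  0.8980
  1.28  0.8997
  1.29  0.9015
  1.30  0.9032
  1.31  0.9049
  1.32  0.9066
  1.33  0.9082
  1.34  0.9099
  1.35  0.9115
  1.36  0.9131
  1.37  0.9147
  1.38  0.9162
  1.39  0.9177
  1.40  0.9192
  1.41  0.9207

σ√T = 0.31 × 1.1180 = 0.3466
d₁ = [ln(180/130) + (0.046 + ½·0.31²)·1.25] / (σ√T) = (0.3254 + 0.1176) / 0.3466 = 1.2781 which rounds to 1.28
N(d₁) = N(1.28) = 0.8997
Δ_put = N(d₁) − 1 = 0.8997 − 1 = -0.1003

-0.1003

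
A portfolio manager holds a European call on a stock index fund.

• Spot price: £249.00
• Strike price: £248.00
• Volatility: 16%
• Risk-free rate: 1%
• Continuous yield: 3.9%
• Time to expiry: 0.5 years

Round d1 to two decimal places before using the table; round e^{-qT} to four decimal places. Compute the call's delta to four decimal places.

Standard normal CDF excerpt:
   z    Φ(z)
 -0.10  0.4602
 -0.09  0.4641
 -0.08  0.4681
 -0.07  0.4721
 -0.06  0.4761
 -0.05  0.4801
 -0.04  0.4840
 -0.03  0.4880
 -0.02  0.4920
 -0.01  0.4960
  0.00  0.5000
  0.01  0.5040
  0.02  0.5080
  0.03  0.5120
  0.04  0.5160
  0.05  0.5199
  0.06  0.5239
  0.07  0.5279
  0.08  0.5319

0.4747

T = 0.5;  σ√T = 0.1131
d₁ = [ln(249/248) + (0.01 − 0.039 + ½·0.16²)·0.5] / (σ√T) = (0.0040 − 0.0081) / 0.1131 = -0.0360 ≈ -0.04
N(d₁) = N(-0.04) = 0.4840
Δ_call = exp(−qT)·N(d₁) = 0.9807·0.4840 = 0.4747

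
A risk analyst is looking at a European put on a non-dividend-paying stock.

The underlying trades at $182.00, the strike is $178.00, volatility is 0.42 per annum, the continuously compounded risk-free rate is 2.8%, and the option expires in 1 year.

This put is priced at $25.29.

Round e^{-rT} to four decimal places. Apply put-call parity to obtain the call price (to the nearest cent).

$34.20

e^(−rT) = e^(−0.028·1) = 0.9724
Put-call parity: C − P = S − K·e^(−rT) = 182 − 178·0.9724 = 182 − 173.0872 = 8.9128
C = P + (C − P) = 25.29 + (8.9128) = 34.2028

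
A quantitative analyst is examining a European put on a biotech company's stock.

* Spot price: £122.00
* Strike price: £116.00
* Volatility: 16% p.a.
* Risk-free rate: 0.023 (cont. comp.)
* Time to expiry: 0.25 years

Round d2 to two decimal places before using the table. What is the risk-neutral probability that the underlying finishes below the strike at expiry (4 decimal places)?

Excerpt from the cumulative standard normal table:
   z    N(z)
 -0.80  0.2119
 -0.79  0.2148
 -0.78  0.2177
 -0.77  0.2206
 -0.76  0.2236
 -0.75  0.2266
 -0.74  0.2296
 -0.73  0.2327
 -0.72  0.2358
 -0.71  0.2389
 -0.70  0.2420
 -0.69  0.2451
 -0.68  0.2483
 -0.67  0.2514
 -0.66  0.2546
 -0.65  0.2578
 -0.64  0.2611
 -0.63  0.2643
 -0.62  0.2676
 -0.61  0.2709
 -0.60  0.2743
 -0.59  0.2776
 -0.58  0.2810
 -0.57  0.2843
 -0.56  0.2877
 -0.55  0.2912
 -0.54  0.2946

T = 0.25;  σ√T = 0.0800
d₁ = [ln(122/116) + (0.023 + 0.16²/2)·0.25] / 0.0800 = [0.0504 + 0.0089] / 0.0800 = 0.7423 which rounds to 0.74
d₂ = d₁ − σ√T = 0.7423 − 0.0800 = 0.6623 which rounds to 0.66
Pr(exercise) under Q = N(−d₂) = N(-0.66) = 0.2546

0.2546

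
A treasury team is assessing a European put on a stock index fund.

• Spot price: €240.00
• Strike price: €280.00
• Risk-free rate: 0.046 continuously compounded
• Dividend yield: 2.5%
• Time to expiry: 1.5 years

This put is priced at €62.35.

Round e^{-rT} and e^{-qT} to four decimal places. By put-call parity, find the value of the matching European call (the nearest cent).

€32.19

e^(−qT) = e^(−0.025·1.5) = 0.9632;  e^(−rT) = e^(−0.046·1.5) = 0.9333
Put-call parity: C − P = S·e^(−qT) − K·e^(−rT) = 240·0.9632 − 280·0.9333 = 231.1680 − 261.3240 = -30.1560
C = P + (C − P) = 62.35 + (-30.1560) = 32.1940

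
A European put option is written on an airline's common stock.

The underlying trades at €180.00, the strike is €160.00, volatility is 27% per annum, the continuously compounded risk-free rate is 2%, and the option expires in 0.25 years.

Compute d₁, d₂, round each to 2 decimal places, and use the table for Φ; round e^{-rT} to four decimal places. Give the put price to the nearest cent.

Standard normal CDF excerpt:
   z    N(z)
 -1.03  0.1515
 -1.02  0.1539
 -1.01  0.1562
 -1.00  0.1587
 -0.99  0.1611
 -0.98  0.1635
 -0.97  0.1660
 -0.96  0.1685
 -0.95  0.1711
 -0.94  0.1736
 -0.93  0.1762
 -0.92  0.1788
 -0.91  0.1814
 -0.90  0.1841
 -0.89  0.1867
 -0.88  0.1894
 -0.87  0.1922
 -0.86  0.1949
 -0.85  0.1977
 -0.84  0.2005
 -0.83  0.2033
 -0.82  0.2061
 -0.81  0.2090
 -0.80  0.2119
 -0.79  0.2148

€2.49

σ√T = 0.27 × 0.5000 = 0.1350
d₁ = [ln(180/160) + (0.02 + ½·0.27²)·0.25] / (σ√T) = (0.1178 + 0.0141) / 0.1350 = 0.9770 ≈ 0.98
d₂ = 0.9770 − 0.1350 = 0.8420 ≈ 0.84
exp(−rT) = exp(−0.02·0.25) = 0.9950
N(−d₂) = N(-0.84) = 0.2005;  N(−d₁) = N(-0.98) = 0.1635
P = 160·0.9950·0.2005 − 180·0.1635 = 31.9196 − 29.4300 = 2.4896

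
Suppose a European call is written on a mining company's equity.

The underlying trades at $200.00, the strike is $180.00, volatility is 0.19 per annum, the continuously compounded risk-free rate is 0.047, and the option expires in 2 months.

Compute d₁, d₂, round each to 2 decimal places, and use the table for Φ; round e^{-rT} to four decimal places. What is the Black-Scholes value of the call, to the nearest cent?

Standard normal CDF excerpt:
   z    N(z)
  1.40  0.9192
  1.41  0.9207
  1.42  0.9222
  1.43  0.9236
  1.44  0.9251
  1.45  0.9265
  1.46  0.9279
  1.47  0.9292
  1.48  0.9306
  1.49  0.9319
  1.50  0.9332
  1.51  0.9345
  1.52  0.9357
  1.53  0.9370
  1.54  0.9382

T = 0.1667;  σ√T = 0.0776
d₁ = [ln(200/180) + (0.047 + 0.19²/2)·0.1667] / 0.0776 = [0.1054 + 0.0108] / 0.0776 = 1.4981 ⇒ 1.50
d₂ = d₁ − σ√T = 1.4981 − 0.0776 = 1.4205 ⇒ 1.42
exp(−rT) = exp(−0.047·0.1667) = 0.9922
N(d₁) = N(1.50) = 0.9332;  N(d₂) = N(1.42) = 0.9222
C = 200·0.9332 − 180·0.9922·0.9222 = 186.6400 − 164.7012 = 21.9388

$21.94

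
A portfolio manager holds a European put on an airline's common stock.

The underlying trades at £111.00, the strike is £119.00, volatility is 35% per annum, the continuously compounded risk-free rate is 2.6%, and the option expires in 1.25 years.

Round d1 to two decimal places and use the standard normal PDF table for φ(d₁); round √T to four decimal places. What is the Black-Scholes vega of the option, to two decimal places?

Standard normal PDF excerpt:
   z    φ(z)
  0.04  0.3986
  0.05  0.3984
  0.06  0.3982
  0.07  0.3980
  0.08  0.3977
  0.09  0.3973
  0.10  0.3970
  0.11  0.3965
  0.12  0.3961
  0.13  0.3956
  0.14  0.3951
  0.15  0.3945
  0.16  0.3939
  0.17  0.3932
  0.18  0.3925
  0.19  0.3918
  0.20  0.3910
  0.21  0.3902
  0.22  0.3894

σ√T = 0.35·√1.25 = 0.3913
d₁ = [ln(111/119) + (0.026 + 0.35²/2)·1.25] / 0.3913 = [-0.0696 + 0.1091] / 0.3913 = 0.1009 ≈ 0.10
√T = √1.25 = 1.1180
φ(d₁) = φ(0.10) = 0.3970
vega = S·φ(d₁)·√T = 111·0.3970·1.1180 = 49.2669

49.27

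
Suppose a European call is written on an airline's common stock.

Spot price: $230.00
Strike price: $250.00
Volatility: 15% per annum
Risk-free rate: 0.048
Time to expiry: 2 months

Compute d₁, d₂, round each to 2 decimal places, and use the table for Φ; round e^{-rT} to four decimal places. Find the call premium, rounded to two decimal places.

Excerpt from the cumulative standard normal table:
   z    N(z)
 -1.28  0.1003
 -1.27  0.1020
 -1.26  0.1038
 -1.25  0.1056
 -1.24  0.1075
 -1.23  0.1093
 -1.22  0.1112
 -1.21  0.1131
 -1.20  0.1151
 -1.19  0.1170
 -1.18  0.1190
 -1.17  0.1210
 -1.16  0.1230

$0.73

σ√T = 0.15·√0.1667 = 0.0612
d₁ = [ln(230/250) + (0.048 + 0.15²/2)·0.1667] / 0.0612 = [-0.0834 + 0.0099] / 0.0612 = -1.2004 which rounds to -1.20
d₂ = d₁ − σ√T = -1.2004 − 0.0612 = -1.2616 which rounds to -1.26
exp(−rT) = exp(−0.048·0.1667) = 0.9920
N(d₁) = N(-1.20) = 0.1151;  N(d₂) = N(-1.26) = 0.1038
C = 230·0.1151 − 250·0.9920·0.1038 = 26.4730 − 25.7424 = 0.7306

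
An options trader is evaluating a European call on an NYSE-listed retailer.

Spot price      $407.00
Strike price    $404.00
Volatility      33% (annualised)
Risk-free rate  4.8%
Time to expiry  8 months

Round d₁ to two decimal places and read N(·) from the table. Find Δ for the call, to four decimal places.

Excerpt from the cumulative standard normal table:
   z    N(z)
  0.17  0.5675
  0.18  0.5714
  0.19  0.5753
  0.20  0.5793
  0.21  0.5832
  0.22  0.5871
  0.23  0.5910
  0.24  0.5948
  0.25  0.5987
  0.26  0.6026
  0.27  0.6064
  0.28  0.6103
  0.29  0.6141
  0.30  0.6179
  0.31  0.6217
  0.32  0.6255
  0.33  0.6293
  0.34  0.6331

0.6103

σ√T = 0.33 × 0.8165 = 0.2694
ln(S/K) + (r + σ²/2)T = ln(407/404) + (0.048 + 0.33²/2)·0.6667 = 0.0074 + 0.0683 = 0.0757
d₁ = 0.0757 / 0.2694 = 0.2809 ⇒ 0.28
N(d₁) = N(0.28) = 0.6103
Δ_call = N(d₁) = 0.6103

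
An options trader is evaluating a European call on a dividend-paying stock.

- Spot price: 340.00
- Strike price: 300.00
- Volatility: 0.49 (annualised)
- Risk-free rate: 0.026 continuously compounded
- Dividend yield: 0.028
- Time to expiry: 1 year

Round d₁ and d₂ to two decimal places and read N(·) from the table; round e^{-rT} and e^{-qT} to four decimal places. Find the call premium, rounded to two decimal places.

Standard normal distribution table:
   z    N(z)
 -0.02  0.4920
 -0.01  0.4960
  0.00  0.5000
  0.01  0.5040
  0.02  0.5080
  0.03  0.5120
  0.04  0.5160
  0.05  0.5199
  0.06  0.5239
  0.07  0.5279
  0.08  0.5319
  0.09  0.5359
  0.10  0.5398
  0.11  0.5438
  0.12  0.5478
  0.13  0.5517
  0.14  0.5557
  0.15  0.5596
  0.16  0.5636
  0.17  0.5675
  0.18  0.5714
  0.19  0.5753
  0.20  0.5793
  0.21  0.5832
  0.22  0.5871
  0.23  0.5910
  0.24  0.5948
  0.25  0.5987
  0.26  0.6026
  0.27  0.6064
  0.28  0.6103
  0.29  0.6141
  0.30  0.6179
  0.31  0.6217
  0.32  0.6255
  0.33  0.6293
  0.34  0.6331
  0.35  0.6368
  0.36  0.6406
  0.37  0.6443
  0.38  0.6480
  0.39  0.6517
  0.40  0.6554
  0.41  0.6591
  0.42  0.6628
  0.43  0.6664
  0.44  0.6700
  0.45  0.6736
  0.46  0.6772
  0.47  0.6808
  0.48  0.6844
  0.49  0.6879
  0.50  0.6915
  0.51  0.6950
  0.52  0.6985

81.31

σ√T = 0.49 × 1.0000 = 0.4900
ln(S/K) + (r − q + σ²/2)T = ln(340/300) + (0.026 − 0.028 + 0.49²/2)·1 = 0.1252 + 0.1180 = 0.2432
d₁ = 0.2432 / 0.4900 = 0.4964 which rounds to 0.50
d₂ = d₁ − σ√T = 0.4964 − 0.4900 = 0.0064 which rounds to 0.01
e^(−qT) = e^(−0.028·1) = 0.9724;  e^(−rT) = e^(−0.026·1) = 0.9743
N(d₁) = N(0.50) = 0.6915;  N(d₂) = N(0.01) = 0.5040
C = 340·0.9724·0.6915 − 300·0.9743·0.5040 = 228.6210 − 147.3142 = 81.3068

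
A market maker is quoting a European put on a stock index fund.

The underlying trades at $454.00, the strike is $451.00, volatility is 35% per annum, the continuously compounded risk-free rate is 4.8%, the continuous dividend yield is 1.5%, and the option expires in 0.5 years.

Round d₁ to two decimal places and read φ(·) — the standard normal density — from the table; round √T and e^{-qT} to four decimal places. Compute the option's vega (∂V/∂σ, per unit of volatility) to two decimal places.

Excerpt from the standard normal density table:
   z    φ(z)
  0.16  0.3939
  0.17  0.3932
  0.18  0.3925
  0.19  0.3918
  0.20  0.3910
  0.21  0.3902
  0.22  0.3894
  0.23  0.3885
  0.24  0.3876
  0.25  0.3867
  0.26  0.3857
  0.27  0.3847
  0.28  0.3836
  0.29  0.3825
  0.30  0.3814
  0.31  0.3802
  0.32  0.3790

124.07

T = 0.5;  σ√T = 0.2475
d₁ = [ln(454/451) + (0.048 − 0.015 + ½·0.35²)·0.5] / (σ√T) = (0.0066 + 0.0471) / 0.2475 = 0.2172 ≈ 0.22
√T = √0.5 = 0.7071
φ(d₁) = φ(0.22) = 0.3894
e^(−qT) = e^(−0.015·0.5) = 0.9925
vega = S·e^(−qT)·φ(d₁)·√T = 454·0.9925·0.3894·0.7071 = 124.0690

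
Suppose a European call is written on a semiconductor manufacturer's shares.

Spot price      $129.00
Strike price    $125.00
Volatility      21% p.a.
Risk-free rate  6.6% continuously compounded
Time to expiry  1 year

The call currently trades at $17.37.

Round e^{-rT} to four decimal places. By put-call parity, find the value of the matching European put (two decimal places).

e^(−rT) = e^(−0.066·1) = 0.9361
Put-call parity: C − P = S − K·e^(−rT) = 129 − 125·0.9361 = 129 − 117.0125 = 11.9875
P = C − (C − P) = 17.37 − (11.9875) = 5.3825

$5.38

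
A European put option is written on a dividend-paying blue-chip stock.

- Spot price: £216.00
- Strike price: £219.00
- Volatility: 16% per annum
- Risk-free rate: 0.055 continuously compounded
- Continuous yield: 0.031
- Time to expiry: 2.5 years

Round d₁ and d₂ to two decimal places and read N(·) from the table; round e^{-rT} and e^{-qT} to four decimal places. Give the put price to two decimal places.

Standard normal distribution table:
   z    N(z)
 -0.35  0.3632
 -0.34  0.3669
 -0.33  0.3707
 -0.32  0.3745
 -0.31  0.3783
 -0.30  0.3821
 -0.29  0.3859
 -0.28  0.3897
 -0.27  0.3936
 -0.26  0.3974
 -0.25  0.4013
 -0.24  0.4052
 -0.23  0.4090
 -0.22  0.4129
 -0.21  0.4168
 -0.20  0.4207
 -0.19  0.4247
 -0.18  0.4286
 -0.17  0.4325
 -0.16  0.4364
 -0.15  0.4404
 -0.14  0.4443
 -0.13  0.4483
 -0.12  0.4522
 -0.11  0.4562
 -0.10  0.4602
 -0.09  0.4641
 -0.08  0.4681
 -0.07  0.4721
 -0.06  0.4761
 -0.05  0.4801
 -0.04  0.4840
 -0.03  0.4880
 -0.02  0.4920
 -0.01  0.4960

T = 2.5;  σ√T = 0.2530
d₁ = [ln(216/219) + (0.055 − 0.031 + 0.16²/2)·2.5] / 0.2530 = [-0.0138 + 0.0920] / 0.2530 = 0.3091 ⇒ 0.31
d₂ = d₁ − σ√T = 0.3091 − 0.2530 = 0.0562 ⇒ 0.06
e^(−qT) = e^(−0.031·2.5) = 0.9254;  e^(−rT) = e^(−0.055·2.5) = 0.8715
P = 219·0.8715·N(-0.06) − 216·0.9254·N(-0.31) = 219·0.8715·0.4761 − 216·0.9254·0.3783 = 90.8677 − 75.6170 = 15.2507

£15.25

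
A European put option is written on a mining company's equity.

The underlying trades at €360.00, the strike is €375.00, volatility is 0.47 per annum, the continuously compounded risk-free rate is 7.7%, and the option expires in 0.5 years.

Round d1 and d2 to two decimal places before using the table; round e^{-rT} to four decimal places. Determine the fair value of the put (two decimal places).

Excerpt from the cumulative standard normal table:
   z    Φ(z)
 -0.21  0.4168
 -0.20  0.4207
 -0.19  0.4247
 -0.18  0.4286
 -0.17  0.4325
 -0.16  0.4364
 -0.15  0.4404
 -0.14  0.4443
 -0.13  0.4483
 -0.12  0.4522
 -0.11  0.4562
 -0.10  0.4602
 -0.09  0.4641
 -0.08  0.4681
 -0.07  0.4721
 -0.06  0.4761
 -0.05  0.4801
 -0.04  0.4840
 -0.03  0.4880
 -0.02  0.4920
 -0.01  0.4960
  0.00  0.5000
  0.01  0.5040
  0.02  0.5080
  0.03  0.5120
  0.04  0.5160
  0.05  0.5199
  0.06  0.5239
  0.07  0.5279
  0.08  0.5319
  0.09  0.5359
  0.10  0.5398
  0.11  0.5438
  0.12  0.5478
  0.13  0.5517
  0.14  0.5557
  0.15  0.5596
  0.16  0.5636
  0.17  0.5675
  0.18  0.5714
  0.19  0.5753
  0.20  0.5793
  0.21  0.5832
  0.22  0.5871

€47.66

T = 0.5;  σ√T = 0.3323
d₁ = [ln(360/375) + (0.077 + 0.47²/2)·0.5] / 0.3323 = [-0.0408 + 0.0937] / 0.3323 = 0.1592 which rounds to 0.16
d₂ = d₁ − σ√T = 0.1592 − 0.3323 = -0.1732 which rounds to -0.17
e^(−rT) = e^(−0.077·0.5) = 0.9622
N(−d₂) = N(0.17) = 0.5675;  N(−d₁) = N(-0.16) = 0.4364
P = 375·0.9622·0.5675 − 360·0.4364 = 204.7682 − 157.1040 = 47.6642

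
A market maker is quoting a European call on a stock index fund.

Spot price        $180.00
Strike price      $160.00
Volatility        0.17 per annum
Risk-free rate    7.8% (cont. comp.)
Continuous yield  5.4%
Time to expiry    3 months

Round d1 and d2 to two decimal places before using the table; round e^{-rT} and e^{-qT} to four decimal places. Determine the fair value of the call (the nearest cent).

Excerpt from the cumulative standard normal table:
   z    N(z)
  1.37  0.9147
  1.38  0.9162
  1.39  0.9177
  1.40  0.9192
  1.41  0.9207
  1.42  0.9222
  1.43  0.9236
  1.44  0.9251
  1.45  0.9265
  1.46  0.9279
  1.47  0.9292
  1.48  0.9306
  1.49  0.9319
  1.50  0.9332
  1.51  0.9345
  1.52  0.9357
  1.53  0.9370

σ√T = 0.17 × 0.5000 = 0.0850
d₁ = [ln(180/160) + (0.078 − 0.054 + ½·0.17²)·0.25] / (σ√T) = (0.1178 + 0.0096) / 0.0850 = 1.4988 ≈ 1.50
d₂ = 1.4988 − 0.0850 = 1.4138 ≈ 1.41
exp(−qT) = exp(−0.054·0.25) = 0.9866;  exp(−rT) = exp(−0.078·0.25) = 0.9807
C = 180·0.9866·N(1.50) − 160·0.9807·N(1.41) = 180·0.9866·0.9332 − 160·0.9807·0.9207 = 165.7251 − 144.4689 = 21.2562

$21.26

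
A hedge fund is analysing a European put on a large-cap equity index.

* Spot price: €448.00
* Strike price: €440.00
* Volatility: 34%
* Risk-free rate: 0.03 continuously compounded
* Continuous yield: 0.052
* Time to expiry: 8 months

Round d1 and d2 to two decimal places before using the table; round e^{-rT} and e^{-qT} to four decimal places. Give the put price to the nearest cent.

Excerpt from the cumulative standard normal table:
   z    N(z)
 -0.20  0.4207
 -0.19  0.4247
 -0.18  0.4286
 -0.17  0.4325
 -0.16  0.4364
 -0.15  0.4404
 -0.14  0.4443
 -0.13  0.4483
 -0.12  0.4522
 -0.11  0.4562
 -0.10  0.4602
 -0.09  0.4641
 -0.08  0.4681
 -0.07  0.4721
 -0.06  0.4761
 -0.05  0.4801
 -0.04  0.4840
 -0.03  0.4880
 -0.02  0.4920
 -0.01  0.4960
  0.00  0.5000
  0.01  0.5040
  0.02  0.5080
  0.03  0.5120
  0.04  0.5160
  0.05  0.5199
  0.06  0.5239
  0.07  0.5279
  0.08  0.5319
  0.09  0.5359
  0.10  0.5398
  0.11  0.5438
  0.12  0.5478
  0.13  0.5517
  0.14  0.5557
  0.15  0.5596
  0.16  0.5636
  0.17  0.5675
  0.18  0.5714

σ√T = 0.34·√0.6667 = 0.2776
d₁ = [ln(448/440) + (0.03 − 0.052 + 0.34²/2)·0.6667] / 0.2776 = [0.0180 + 0.0239] / 0.2776 = 0.1509 → 0.15
d₂ = d₁ − σ√T = 0.1509 − 0.2776 = -0.1267 → -0.13
exp(−qT) = exp(−0.052·0.6667) = 0.9659;  exp(−rT) = exp(−0.03·0.6667) = 0.9802
P = 440·0.9802·N(0.13) − 448·0.9659·N(-0.15) = 440·0.9802·0.5517 − 448·0.9659·0.4404 = 237.9416 − 190.5713 = 47.3703

€47.37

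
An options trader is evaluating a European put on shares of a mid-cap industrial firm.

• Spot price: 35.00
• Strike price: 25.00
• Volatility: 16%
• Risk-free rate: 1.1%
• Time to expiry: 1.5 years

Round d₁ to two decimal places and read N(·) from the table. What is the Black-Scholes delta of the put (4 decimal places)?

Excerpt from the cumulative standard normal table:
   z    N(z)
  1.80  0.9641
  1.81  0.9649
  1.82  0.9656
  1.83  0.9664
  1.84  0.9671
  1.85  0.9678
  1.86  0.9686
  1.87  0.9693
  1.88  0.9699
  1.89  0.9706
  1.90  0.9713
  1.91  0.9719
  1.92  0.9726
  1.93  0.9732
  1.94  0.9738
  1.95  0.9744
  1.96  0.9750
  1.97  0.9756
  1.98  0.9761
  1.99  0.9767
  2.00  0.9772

-0.0287

σ√T = 0.16 × 1.2247 = 0.1960
d₁ = [ln(35/25) + (0.011 + 0.16²/2)·1.5] / 0.1960 = [0.3365 + 0.0357] / 0.1960 = 1.8992 ≈ 1.90
N(d₁) = N(1.90) = 0.9713
Δ_put = N(d₁) − 1 = 0.9713 − 1 = -0.0287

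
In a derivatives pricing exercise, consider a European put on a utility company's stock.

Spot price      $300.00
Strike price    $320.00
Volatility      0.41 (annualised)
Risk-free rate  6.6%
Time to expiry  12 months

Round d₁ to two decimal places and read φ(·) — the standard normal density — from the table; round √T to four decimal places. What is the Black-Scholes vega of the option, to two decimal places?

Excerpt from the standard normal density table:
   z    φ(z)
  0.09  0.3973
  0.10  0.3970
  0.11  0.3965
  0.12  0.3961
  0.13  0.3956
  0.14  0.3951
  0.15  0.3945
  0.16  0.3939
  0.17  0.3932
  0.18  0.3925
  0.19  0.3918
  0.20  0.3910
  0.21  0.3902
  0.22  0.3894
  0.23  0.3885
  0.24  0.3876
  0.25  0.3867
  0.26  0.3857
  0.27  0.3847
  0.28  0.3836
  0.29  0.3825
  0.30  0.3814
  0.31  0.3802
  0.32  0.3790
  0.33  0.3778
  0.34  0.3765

117.06

σ√T = 0.41 × 1.0000 = 0.4100
d₁ = [ln(300/320) + (0.066 + 0.41²/2)·1] / 0.4100 = [-0.0645 + 0.1500] / 0.4100 = 0.2086 → 0.21
√T = √1 = 1.0000
φ(d₁) = φ(0.21) = 0.3902
vega = S·φ(d₁)·√T = 300·0.3902·1.0000 = 117.0600
(The call has the same vega.)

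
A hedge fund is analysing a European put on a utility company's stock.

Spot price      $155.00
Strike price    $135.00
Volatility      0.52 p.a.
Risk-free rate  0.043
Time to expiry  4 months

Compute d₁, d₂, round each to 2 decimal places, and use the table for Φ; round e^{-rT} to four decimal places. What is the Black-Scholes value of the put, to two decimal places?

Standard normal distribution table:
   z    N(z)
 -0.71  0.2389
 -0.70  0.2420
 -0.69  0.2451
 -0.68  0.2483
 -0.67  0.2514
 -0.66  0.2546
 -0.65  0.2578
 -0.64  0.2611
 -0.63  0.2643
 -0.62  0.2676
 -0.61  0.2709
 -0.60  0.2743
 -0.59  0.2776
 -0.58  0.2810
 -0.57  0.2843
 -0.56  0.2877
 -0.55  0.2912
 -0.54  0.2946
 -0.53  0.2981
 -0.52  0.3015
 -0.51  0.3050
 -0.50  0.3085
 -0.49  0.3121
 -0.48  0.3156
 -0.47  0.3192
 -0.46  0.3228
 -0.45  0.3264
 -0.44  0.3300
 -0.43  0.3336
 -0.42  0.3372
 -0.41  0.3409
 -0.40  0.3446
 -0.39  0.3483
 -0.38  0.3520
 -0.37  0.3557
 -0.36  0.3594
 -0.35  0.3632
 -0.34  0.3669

T = 0.3333;  σ√T = 0.3002
d₁ = [ln(155/135) + (0.043 + 0.52²/2)·0.3333] / 0.3002 = [0.1382 + 0.0594] / 0.3002 = 0.6580 which rounds to 0.66
d₂ = d₁ − σ√T = 0.6580 − 0.3002 = 0.3578 which rounds to 0.36
exp(−rT) = exp(−0.043·0.3333) = 0.9858
P = 135·0.9858·N(-0.36) − 155·N(-0.66) = 135·0.9858·0.3594 − 155·0.2546 = 47.8300 − 39.4630 = 8.3670

$8.37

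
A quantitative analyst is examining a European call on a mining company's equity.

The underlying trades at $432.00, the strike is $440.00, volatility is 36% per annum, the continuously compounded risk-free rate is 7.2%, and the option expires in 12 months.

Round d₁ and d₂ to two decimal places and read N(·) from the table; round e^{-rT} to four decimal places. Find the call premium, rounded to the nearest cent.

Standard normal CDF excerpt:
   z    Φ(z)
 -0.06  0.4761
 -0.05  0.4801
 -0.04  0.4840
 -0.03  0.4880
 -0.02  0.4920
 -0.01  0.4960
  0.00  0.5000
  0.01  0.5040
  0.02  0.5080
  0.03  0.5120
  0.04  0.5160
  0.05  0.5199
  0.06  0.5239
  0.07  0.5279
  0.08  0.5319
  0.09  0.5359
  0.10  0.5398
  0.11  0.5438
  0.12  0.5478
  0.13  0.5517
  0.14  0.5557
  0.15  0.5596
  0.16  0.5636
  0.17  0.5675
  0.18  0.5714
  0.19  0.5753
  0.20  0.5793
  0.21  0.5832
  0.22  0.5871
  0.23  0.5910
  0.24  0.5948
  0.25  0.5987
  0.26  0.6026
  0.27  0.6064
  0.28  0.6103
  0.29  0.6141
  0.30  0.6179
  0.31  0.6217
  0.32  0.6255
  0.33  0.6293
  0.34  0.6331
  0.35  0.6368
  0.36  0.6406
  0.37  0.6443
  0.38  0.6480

σ√T = 0.36·√1 = 0.3600
d₁ = [ln(432/440) + (0.072 + 0.36²/2)·1] / 0.3600 = [-0.0183 + 0.1368] / 0.3600 = 0.3290 ⇒ 0.33
d₂ = d₁ − σ√T = 0.3290 − 0.3600 = -0.0310 ⇒ -0.03
exp(−rT) = exp(−0.072·1) = 0.9305
N(d₁) = N(0.33) = 0.6293;  N(d₂) = N(-0.03) = 0.4880
C = 432·0.6293 − 440·0.9305·0.4880 = 271.8576 − 199.7970 = 72.0606

$72.06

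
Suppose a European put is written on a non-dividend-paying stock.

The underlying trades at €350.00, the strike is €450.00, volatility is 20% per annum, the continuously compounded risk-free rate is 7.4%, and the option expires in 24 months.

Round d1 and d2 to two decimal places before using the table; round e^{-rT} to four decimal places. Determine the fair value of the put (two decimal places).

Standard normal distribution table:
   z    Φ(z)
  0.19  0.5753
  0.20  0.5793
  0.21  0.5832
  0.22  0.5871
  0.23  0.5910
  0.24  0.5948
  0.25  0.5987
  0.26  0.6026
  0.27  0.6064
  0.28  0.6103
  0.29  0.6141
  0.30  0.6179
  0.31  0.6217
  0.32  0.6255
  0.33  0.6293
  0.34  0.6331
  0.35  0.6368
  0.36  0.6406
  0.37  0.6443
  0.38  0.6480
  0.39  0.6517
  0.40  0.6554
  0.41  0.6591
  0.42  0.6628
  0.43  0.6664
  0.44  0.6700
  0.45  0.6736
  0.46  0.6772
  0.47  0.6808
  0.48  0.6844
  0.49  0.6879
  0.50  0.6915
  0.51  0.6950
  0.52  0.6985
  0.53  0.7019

€64.23

σ√T = 0.2 × 1.4142 = 0.2828
ln(S/K) + (r + σ²/2)T = ln(350/450) + (0.074 + 0.2²/2)·2 = -0.2513 + 0.1880 = -0.0633
d₁ = -0.0633 / 0.2828 = -0.2239 ⇒ -0.22
d₂ = d₁ − σ√T = -0.2239 − 0.2828 = -0.5067 ⇒ -0.51
exp(−rT) = exp(−0.074·2) = 0.8624
P = 450·0.8624·N(0.51) − 350·N(0.22) = 450·0.8624·0.6950 − 350·0.5871 = 269.7156 − 205.4850 = 64.2306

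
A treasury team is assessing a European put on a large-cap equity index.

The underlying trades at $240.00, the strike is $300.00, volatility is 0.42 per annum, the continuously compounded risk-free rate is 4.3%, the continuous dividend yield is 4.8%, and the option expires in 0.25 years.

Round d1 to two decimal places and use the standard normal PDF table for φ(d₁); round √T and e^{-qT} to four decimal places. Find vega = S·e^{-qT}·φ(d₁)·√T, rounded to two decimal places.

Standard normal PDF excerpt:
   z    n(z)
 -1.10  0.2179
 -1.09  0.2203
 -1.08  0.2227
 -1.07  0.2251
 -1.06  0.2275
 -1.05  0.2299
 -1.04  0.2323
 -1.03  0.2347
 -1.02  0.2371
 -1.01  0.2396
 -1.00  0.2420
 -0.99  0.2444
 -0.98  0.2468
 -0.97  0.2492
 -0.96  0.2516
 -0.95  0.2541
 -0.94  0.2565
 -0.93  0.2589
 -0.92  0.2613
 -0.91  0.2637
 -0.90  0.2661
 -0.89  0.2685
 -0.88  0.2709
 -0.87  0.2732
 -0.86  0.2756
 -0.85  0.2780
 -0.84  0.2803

29.83

σ√T = 0.42 × 0.5000 = 0.2100
ln(S/K) + (r − q + σ²/2)T = ln(240/300) + (0.043 − 0.048 + 0.42²/2)·0.25 = -0.2231 + 0.0208 = -0.2023
d₁ = -0.2023 / 0.2100 = -0.9635 which rounds to -0.96
√T = √0.25 = 0.5000
φ(d₁) = φ(-0.96) = 0.2516
exp(−qT) = exp(−0.048·0.25) = 0.9881
vega = S·exp(−qT)·φ(d₁)·√T = 240·0.9881·0.2516·0.5000 = 29.8327
(The call has the same vega.)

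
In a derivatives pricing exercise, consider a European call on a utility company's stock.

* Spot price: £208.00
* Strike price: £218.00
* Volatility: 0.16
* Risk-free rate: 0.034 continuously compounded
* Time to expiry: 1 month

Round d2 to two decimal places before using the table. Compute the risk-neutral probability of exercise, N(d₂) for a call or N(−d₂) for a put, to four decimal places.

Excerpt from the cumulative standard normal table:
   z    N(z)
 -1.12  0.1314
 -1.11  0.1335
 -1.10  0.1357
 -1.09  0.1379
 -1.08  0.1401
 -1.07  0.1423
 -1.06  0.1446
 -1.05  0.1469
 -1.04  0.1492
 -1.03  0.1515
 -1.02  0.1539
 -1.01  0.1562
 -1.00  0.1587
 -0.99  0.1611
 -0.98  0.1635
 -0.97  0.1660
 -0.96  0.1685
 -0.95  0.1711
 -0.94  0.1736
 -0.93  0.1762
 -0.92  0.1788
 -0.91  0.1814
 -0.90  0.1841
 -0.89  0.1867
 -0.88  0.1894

σ√T = 0.16 × 0.2887 = 0.0462
d₁ = [ln(208/218) + (0.034 + ½·0.16²)·0.08333] / (σ√T) = (-0.0470 + 0.0039) / 0.0462 = -0.9322 which rounds to -0.93
d₂ = -0.9322 − 0.0462 = -0.9784 which rounds to -0.98
Risk-neutral Pr[S_T > K] = N(d₂) = N(-0.98) = 0.1635

0.1635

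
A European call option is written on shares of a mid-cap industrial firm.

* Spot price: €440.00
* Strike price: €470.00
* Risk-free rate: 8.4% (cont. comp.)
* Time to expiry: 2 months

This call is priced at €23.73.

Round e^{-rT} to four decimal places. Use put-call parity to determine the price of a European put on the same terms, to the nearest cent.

€47.20

e^(−rT) = e^(−0.084·0.1667) = 0.9861
Put-call parity: C − P = S − K·e^(−rT) = 440 − 470·0.9861 = 440 − 463.4670 = -23.4670
P = C − (C − P) = 23.73 − (-23.4670) = 47.1970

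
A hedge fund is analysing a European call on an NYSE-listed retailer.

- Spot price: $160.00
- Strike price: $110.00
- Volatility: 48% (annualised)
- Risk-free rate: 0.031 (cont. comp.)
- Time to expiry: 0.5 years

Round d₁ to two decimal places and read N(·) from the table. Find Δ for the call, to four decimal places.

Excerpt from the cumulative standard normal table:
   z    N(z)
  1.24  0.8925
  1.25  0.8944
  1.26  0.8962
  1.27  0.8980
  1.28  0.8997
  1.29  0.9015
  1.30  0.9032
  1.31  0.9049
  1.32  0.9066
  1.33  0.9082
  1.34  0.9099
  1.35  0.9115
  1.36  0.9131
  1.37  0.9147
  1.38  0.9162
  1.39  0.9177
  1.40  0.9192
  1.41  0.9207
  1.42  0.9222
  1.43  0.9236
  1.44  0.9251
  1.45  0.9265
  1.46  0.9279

0.9066

σ√T = 0.48 × 0.7071 = 0.3394
ln(S/K) + (r + σ²/2)T = ln(160/110) + (0.031 + 0.48²/2)·0.5 = 0.3747 + 0.0731 = 0.4478
d₁ = 0.4478 / 0.3394 = 1.3193 → 1.32
N(d₁) = N(1.32) = 0.9066
Δ_call = N(d₁) = 0.9066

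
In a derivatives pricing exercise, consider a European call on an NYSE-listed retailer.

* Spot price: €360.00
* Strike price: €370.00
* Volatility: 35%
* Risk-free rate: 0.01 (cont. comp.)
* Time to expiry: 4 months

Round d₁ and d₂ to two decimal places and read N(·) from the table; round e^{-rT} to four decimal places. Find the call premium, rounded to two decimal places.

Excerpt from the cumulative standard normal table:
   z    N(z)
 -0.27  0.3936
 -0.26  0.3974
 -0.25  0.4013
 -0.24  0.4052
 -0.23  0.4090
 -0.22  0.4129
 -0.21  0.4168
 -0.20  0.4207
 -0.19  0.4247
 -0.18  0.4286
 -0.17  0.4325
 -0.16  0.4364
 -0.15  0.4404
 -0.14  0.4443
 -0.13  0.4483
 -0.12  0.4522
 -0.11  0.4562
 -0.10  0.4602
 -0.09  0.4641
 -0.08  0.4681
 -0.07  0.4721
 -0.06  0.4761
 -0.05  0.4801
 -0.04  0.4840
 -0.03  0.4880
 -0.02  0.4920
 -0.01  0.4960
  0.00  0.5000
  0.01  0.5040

€24.85

σ√T = 0.35 × 0.5774 = 0.2021
d₁ = [ln(360/370) + (0.01 + ½·0.35²)·0.3333] / (σ√T) = (-0.0274 + 0.0237) / 0.2021 = -0.0181 ⇒ -0.02
d₂ = -0.0181 − 0.2021 = -0.2201 ⇒ -0.22
e^(−rT) = e^(−0.01·0.3333) = 0.9967
N(d₁) = N(-0.02) = 0.4920;  N(d₂) = N(-0.22) = 0.4129
C = 360·0.4920 − 370·0.9967·0.4129 = 177.1200 − 152.2688 = 24.8512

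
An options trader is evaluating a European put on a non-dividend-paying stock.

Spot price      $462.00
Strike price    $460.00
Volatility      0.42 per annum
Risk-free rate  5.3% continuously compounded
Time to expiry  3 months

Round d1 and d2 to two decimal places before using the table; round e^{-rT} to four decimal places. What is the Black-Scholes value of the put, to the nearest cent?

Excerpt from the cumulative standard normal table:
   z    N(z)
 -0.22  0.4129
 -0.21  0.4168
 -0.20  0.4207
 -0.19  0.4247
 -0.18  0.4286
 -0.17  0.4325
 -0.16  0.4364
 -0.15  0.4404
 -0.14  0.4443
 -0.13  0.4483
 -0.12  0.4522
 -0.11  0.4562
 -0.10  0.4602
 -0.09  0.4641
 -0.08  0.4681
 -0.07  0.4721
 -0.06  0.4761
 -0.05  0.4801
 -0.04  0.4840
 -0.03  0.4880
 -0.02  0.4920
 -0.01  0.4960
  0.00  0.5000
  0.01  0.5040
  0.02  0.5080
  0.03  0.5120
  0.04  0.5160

σ√T = 0.42 × 0.5000 = 0.2100
d₁ = [ln(462/460) + (0.053 + 0.42²/2)·0.25] / 0.2100 = [0.0043 + 0.0353] / 0.2100 = 0.1888 ⇒ 0.19
d₂ = d₁ − σ√T = 0.1888 − 0.2100 = -0.0212 ⇒ -0.02
e^(−rT) = e^(−0.053·0.25) = 0.9868
N(−d₂) = N(0.02) = 0.5080;  N(−d₁) = N(-0.19) = 0.4247
P = 460·0.9868·0.5080 − 462·0.4247 = 230.5954 − 196.2114 = 34.3840

$34.38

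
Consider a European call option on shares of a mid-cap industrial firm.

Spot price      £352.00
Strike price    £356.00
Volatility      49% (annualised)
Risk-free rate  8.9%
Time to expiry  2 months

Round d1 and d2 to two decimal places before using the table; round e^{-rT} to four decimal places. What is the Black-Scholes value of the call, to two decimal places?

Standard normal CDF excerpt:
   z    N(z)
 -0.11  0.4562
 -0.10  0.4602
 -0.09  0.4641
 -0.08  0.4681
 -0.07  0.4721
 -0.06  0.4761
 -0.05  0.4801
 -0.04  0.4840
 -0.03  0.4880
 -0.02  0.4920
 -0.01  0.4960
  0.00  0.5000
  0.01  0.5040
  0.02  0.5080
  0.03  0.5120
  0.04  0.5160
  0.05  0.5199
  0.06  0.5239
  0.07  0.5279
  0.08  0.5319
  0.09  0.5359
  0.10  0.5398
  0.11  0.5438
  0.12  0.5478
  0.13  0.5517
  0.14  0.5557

£28.63

σ√T = 0.49·√0.1667 = 0.2000
d₁ = [ln(352/356) + (0.089 + 0.49²/2)·0.1667] / 0.2000 = [-0.0113 + 0.0348] / 0.2000 = 0.1177 which rounds to 0.12
d₂ = d₁ − σ√T = 0.1177 − 0.2000 = -0.0824 which rounds to -0.08
e^(−rT) = e^(−0.089·0.1667) = 0.9853
N(d₁) = N(0.12) = 0.5478;  N(d₂) = N(-0.08) = 0.4681
C = 352·0.5478 − 356·0.9853·0.4681 = 192.8256 − 164.1939 = 28.6317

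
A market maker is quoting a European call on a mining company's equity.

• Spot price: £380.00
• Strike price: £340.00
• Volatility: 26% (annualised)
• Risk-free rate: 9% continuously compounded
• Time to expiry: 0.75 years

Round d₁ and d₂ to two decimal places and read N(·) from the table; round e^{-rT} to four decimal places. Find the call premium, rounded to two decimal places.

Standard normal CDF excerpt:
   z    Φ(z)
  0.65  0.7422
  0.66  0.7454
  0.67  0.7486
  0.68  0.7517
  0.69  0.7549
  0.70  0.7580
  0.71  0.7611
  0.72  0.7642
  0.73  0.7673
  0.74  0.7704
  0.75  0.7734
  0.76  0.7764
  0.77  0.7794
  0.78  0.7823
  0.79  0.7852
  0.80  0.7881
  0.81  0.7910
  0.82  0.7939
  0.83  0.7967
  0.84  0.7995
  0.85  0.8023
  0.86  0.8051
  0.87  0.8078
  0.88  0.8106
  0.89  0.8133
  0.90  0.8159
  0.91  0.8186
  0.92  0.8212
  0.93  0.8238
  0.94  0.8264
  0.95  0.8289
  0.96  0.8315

σ√T = 0.26·√0.75 = 0.2252
d₁ = [ln(380/340) + (0.09 + ½·0.26²)·0.75] / (σ√T) = (0.1112 + 0.0928) / 0.2252 = 0.9063 which rounds to 0.91
d₂ = 0.9063 − 0.2252 = 0.6812 which rounds to 0.68
e^(−rT) = e^(−0.09·0.75) = 0.9347
C = 380·N(0.91) − 340·0.9347·N(0.68) = 380·0.8186 − 340·0.9347·0.7517 = 311.0680 − 238.8888 = 72.1792

£72.18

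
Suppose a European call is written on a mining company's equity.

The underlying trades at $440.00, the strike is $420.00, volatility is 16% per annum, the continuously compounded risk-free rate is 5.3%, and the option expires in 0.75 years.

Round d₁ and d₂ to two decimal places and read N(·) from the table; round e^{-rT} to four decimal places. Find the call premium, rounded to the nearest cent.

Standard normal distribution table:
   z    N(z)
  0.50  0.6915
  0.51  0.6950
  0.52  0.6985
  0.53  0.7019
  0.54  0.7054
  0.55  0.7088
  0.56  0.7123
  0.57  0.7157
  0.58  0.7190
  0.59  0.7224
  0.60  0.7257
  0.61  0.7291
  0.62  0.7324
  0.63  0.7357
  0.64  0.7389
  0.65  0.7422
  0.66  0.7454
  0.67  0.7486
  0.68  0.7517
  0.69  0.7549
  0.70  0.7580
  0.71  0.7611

$46.07

T = 0.75;  σ√T = 0.1386
ln(S/K) + (r + σ²/2)T = ln(440/420) + (0.053 + 0.16²/2)·0.75 = 0.0465 + 0.0493 = 0.0959
d₁ = 0.0959 / 0.1386 = 0.6919 which rounds to 0.69
d₂ = d₁ − σ√T = 0.6919 − 0.1386 = 0.5533 which rounds to 0.55
exp(−rT) = exp(−0.053·0.75) = 0.9610
N(d₁) = N(0.69) = 0.7549;  N(d₂) = N(0.55) = 0.7088
C = 440·0.7549 − 420·0.9610·0.7088 = 332.1560 − 286.0859 = 46.0701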